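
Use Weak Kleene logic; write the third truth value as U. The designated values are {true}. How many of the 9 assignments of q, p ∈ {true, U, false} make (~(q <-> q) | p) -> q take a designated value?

3

Designated under: (q=true, p=true); (q=true, p=false); (q=false, p=false).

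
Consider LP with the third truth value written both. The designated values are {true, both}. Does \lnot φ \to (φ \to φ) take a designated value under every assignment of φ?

Yes

Every assignment of φ over {true, both, false} gives a value in {true, both}.
In particular, with φ=both: \lnot φ \to (φ \to φ) = both.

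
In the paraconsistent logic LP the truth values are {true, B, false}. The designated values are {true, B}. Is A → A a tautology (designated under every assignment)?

Every assignment of A over {true, B, false} gives a value in {true, B}.
In particular, with A=B: A → A = B.

Yes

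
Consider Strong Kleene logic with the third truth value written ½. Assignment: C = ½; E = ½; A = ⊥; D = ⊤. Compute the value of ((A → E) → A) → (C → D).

⊤

A → E = ⊥ → ½ = ⊤
(A → E) → A = ⊤ → ⊥ = ⊥
C → D = ½ → ⊤ = ⊤
((A → E) → A) → (C → D) = ⊥ → ⊤ = ⊤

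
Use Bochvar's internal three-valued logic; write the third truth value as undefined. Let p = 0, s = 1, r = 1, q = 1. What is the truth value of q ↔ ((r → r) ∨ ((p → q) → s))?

1

r → r = 1 → 1 = 1
p → q = 0 → 1 = 1
(p → q) → s = 1 → 1 = 1
(r → r) ∨ ((p → q) → s) = 1 ∨ 1 = 1
q ↔ ((r → r) ∨ ((p → q) → s)) = 1 ↔ 1 = 1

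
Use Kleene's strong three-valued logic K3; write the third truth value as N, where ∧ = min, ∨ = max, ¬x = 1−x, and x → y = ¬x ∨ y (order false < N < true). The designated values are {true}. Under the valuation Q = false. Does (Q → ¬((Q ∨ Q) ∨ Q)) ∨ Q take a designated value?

Yes

Q ∨ Q = false ∨ false = false
(Q ∨ Q) ∨ Q = false ∨ false = false
¬((Q ∨ Q) ∨ Q) = ¬false = true
Q → ¬((Q ∨ Q) ∨ Q) = false → true = true
(Q → ¬((Q ∨ Q) ∨ Q)) ∨ Q = true ∨ false = true
true ∈ {true}.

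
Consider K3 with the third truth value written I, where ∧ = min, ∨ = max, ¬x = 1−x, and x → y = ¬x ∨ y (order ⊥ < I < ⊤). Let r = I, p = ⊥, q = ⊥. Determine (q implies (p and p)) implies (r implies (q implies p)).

p and p = ⊥ and ⊥ = ⊥
q implies (p and p) = ⊥ implies ⊥ = ⊤
q implies p = ⊥ implies ⊥ = ⊤
r implies (q implies p) = I implies ⊤ = ⊤  [not I or ⊤]
(q implies (p and p)) implies (r implies (q implies p)) = ⊤ implies ⊤ = ⊤

⊤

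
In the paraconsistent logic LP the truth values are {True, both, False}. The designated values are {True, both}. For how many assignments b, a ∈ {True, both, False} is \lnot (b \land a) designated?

Of the 9 assignments, 8 give a value in {True, both}.

8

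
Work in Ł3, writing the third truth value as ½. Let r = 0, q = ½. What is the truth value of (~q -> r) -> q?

~q = ~½ = ½
~q -> r = ½ -> 0 = ½  [min(1, 1−½+0)]
(~q -> r) -> q = ½ -> ½ = 1

1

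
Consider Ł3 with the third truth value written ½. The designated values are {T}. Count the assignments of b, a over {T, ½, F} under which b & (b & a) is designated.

Designated under: (b=T, a=T).

1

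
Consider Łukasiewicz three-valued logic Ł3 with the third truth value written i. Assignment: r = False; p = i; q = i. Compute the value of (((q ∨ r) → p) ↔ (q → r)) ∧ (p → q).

i

q ∨ r = i ∨ False = i
(q ∨ r) → p = i → i = True  [min(1, 1−½+½)]
q → r = i → False = i
((q ∨ r) → p) ↔ (q → r) = True ↔ i = i
p → q = i → i = True
(((q ∨ r) → p) ↔ (q → r)) ∧ (p → q) = i ∧ True = i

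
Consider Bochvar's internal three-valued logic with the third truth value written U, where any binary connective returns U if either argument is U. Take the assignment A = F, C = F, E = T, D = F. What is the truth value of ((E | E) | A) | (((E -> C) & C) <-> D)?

T

E | E = T | T = T
(E | E) | A = T | F = T
E -> C = T -> F = F
(E -> C) & C = F & F = F
((E -> C) & C) <-> D = F <-> F = T
((E | E) | A) | (((E -> C) & C) <-> D) = T | T = T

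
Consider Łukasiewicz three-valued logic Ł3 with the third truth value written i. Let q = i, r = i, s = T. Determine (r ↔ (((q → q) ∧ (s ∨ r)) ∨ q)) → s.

q → q = i → i = T  [min(1, 1−½+½)]
s ∨ r = T ∨ i = T
(q → q) ∧ (s ∨ r) = T ∧ T = T
((q → q) ∧ (s ∨ r)) ∨ q = T ∨ i = T
r ↔ (((q → q) ∧ (s ∨ r)) ∨ q) = i ↔ T = i
(r ↔ (((q → q) ∧ (s ∨ r)) ∨ q)) → s = i → T = T

T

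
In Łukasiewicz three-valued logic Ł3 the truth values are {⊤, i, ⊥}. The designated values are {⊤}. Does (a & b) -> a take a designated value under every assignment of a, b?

Every assignment of a, b over {⊤, i, ⊥} gives a value in {⊤}.
In particular, with a=i, b=i: (a & b) -> a = ⊤.

Yes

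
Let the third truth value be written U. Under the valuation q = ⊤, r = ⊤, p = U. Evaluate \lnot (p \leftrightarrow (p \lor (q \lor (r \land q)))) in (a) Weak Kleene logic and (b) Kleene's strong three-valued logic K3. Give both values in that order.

In Weak Kleene logic: r \land q = ⊤ \land ⊤ = ⊤
q \lor (r \land q) = ⊤ \lor ⊤ = ⊤
p \lor (q \lor (r \land q)) = U \lor ⊤ = U
p \leftrightarrow (p \lor (q \lor (r \land q))) = U \leftrightarrow U = U
\lnot (p \leftrightarrow (p \lor (q \lor (r \land q)))) = \lnot U = U
In Kleene's strong three-valued logic K3: r \land q = ⊤ \land ⊤ = ⊤
q \lor (r \land q) = ⊤ \lor ⊤ = ⊤
p \lor (q \lor (r \land q)) = U \lor ⊤ = ⊤
p \leftrightarrow (p \lor (q \lor (r \land q))) = U \leftrightarrow ⊤ = U
\lnot (p \leftrightarrow (p \lor (q \lor (r \land q)))) = \lnot U = U

U; U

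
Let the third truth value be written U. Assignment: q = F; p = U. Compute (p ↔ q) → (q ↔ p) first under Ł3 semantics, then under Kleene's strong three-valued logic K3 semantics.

In Ł3: p ↔ q = U ↔ F = U  [1 − |½−0|]
q ↔ p = F ↔ U = U
(p ↔ q) → (q ↔ p) = U → U = T
In Kleene's strong three-valued logic K3: p ↔ q = U ↔ F = U
q ↔ p = F ↔ U = U
(p ↔ q) → (q ↔ p) = U → U = U
They differ because Ł3 and Kleene's strong three-valued logic K3 treat U differently under implication.

T; U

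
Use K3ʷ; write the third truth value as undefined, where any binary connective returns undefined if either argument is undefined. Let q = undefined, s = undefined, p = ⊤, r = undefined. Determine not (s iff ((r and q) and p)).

undefined

r and q = undefined and undefined = undefined
(r and q) and p = undefined and ⊤ = undefined
s iff ((r and q) and p) = undefined iff undefined = undefined
not (s iff ((r and q) and p)) = not undefined = undefined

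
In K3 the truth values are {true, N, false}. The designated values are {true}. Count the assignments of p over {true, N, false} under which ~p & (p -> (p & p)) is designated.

1

p=true: false ·
p=N: N ·
p=false: true ✓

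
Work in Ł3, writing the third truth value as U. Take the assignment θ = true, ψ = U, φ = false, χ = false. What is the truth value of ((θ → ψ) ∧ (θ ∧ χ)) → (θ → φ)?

θ → ψ = true → U = U
θ ∧ χ = true ∧ false = false
(θ → ψ) ∧ (θ ∧ χ) = U ∧ false = false
θ → φ = true → false = false
((θ → ψ) ∧ (θ ∧ χ)) → (θ → φ) = false → false = true

true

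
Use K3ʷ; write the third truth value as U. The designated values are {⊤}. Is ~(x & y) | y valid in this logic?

Countermodel: x=⊤, y=U gives U, which is not designated.

No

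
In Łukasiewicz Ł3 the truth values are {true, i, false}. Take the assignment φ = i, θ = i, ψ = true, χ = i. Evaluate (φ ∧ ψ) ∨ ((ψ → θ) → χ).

φ ∧ ψ = i ∧ true = i
ψ → θ = true → i = i
(ψ → θ) → χ = i → i = true
(φ ∧ ψ) ∨ ((ψ → θ) → χ) = i ∨ true = true

true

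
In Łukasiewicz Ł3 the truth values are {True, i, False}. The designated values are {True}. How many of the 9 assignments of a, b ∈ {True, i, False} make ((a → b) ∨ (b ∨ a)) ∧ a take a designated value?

3

Designated under: (a=True, b=True); (a=True, b=i); (a=True, b=False).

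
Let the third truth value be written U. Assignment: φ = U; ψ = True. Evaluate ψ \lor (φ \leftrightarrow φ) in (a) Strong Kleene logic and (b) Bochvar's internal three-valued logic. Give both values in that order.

True; U

In Strong Kleene logic: φ \leftrightarrow φ = U \leftrightarrow U = U
ψ \lor (φ \leftrightarrow φ) = True \lor U = True
In Bochvar's internal three-valued logic: φ \leftrightarrow φ = U \leftrightarrow U = U
ψ \lor (φ \leftrightarrow φ) = True \lor U = U
They differ because Strong Kleene logic and Bochvar's internal three-valued logic treat U differently under the binary connectives.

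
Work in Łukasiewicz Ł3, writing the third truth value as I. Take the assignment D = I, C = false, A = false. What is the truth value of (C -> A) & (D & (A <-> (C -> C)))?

false

C -> A = false -> false = true
C -> C = false -> false = true
A <-> (C -> C) = false <-> true = false
D & (A <-> (C -> C)) = I & false = false
(C -> A) & (D & (A <-> (C -> C))) = true & false = false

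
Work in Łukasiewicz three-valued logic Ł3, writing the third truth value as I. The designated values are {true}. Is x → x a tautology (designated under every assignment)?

Every assignment of x over {true, I, false} gives a value in {true}.
In particular, with x=I: x → x = true.

Yes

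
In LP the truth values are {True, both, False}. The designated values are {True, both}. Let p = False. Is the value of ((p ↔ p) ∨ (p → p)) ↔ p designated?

p ↔ p = False ↔ False = True
p → p = False → False = True
(p ↔ p) ∨ (p → p) = True ∨ True = True
((p ↔ p) ∨ (p → p)) ↔ p = True ↔ False = False
False ∉ {True, both}.

No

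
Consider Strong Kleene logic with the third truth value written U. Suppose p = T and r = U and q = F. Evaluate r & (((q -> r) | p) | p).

U

q -> r = F -> U = T  [~F | U]
(q -> r) | p = T | T = T
((q -> r) | p) | p = T | T = T
r & (((q -> r) | p) | p) = U & T = U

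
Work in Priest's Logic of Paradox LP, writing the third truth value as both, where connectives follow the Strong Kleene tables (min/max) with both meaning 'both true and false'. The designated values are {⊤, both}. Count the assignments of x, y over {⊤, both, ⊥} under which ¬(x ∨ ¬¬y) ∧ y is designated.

2

Designated under: (x=both, y=both); (x=⊥, y=both).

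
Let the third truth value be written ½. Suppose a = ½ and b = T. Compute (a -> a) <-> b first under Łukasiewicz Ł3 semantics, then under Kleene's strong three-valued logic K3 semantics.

T; ½

In Łukasiewicz Ł3: a -> a = ½ -> ½ = T
(a -> a) <-> b = T <-> T = T
In Kleene's strong three-valued logic K3: a -> a = ½ -> ½ = ½  [~½ | ½]
(a -> a) <-> b = ½ <-> T = ½
They differ because Łukasiewicz Ł3 and Kleene's strong three-valued logic K3 treat ½ differently under implication.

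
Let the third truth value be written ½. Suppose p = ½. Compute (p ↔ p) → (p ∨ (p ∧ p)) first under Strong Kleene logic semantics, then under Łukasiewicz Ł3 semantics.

½; ½

In Strong Kleene logic: p ↔ p = ½ ↔ ½ = ½
p ∧ p = ½ ∧ ½ = ½
p ∨ (p ∧ p) = ½ ∨ ½ = ½
(p ↔ p) → (p ∨ (p ∧ p)) = ½ → ½ = ½  [¬½ ∨ ½]
In Łukasiewicz Ł3: p ↔ p = ½ ↔ ½ = T  [1 − |½−½|]
p ∧ p = ½ ∧ ½ = ½
p ∨ (p ∧ p) = ½ ∨ ½ = ½
(p ↔ p) → (p ∨ (p ∧ p)) = T → ½ = ½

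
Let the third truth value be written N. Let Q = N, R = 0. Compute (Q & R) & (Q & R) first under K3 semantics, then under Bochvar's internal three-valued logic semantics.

In K3: Q & R = N & 0 = 0
Q & R = N & 0 = 0
(Q & R) & (Q & R) = 0 & 0 = 0
In Bochvar's internal three-valued logic: Q & R = N & 0 = N
Q & R = N & 0 = N
(Q & R) & (Q & R) = N & N = N
They differ because K3 and Bochvar's internal three-valued logic treat N differently under the binary connectives.

0; N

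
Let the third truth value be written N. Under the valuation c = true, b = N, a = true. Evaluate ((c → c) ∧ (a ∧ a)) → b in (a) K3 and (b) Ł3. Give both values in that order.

N; N

In K3: c → c = true → true = true
a ∧ a = true ∧ true = true
(c → c) ∧ (a ∧ a) = true ∧ true = true
((c → c) ∧ (a ∧ a)) → b = true → N = N  [¬true ∨ N]
In Ł3: c → c = true → true = true
a ∧ a = true ∧ true = true
(c → c) ∧ (a ∧ a) = true ∧ true = true
((c → c) ∧ (a ∧ a)) → b = true → N = N  [min(1, 1−1+½)]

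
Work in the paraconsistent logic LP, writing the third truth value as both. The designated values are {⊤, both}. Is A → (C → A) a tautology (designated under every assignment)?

Every assignment of A, C over {⊤, both, ⊥} gives a value in {⊤, both}.
In particular, with A=both, C=both: A → (C → A) = both.

Yes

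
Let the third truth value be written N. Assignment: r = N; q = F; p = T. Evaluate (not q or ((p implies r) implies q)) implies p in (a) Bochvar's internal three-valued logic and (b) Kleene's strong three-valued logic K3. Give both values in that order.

N; T

In Bochvar's internal three-valued logic: not q = not F = T
p implies r = T implies N = N  [any arg is the third value ⇒ result is the third value]
(p implies r) implies q = N implies F = N
not q or ((p implies r) implies q) = T or N = N
(not q or ((p implies r) implies q)) implies p = N implies T = N
In Kleene's strong three-valued logic K3: not q = not F = T
p implies r = T implies N = N  [not T or N]
(p implies r) implies q = N implies F = N
not q or ((p implies r) implies q) = T or N = T
(not q or ((p implies r) implies q)) implies p = T implies T = T
They differ because Bochvar's internal three-valued logic and Kleene's strong three-valued logic K3 treat N differently under the binary connectives.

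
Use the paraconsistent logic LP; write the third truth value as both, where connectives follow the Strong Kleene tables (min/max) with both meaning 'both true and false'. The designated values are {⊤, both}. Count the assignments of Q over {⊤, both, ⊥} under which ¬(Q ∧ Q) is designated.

2

Q=⊤: ⊥ ·
Q=both: both ✓
Q=⊥: ⊤ ✓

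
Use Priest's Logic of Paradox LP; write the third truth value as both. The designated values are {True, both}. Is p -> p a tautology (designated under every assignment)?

Every assignment of p over {True, both, False} gives a value in {True, both}.
In particular, with p=both: p -> p = both.

Yes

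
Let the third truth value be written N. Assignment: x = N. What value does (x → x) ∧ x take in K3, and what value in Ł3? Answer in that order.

In K3: x → x = N → N = N  [¬N ∨ N]
(x → x) ∧ x = N ∧ N = N
In Ł3: x → x = N → N = true  [min(1, 1−½+½)]
(x → x) ∧ x = true ∧ N = N

N; N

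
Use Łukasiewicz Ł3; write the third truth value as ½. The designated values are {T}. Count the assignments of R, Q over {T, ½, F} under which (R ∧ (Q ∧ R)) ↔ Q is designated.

Of the 9 assignments, 6 give a value in {T}.

6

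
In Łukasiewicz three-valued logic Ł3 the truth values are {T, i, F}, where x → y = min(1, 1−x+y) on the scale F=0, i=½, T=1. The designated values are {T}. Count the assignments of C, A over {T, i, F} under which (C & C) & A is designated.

1

Designated under: (C=T, A=T).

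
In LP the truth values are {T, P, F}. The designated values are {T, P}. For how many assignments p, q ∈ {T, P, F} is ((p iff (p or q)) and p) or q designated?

8

Of the 9 assignments, 8 give a value in {T, P}.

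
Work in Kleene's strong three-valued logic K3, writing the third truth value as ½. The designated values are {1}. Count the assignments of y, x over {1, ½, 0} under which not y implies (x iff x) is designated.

7

Of the 9 assignments, 7 give a value in {1}.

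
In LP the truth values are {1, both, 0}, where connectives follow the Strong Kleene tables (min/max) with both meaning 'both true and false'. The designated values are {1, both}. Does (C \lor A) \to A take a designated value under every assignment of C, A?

No

Countermodel: C=1, A=0 gives 0, which is not designated.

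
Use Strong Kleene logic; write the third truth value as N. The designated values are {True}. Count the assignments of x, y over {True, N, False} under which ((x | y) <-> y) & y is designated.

Designated under: (x=True, y=True); (x=N, y=True); (x=False, y=True).

3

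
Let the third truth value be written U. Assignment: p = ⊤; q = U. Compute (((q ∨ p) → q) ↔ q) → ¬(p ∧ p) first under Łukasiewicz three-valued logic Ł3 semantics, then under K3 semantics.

⊥; U

In Łukasiewicz three-valued logic Ł3: q ∨ p = U ∨ ⊤ = ⊤
(q ∨ p) → q = ⊤ → U = U  [min(1, 1−1+½)]
((q ∨ p) → q) ↔ q = U ↔ U = ⊤
p ∧ p = ⊤ ∧ ⊤ = ⊤
¬(p ∧ p) = ¬⊤ = ⊥
(((q ∨ p) → q) ↔ q) → ¬(p ∧ p) = ⊤ → ⊥ = ⊥
In K3: q ∨ p = U ∨ ⊤ = ⊤
(q ∨ p) → q = ⊤ → U = U  [¬⊤ ∨ U]
((q ∨ p) → q) ↔ q = U ↔ U = U
p ∧ p = ⊤ ∧ ⊤ = ⊤
¬(p ∧ p) = ¬⊤ = ⊥
(((q ∨ p) → q) ↔ q) → ¬(p ∧ p) = U → ⊥ = U
They differ because Łukasiewicz three-valued logic Ł3 and K3 treat U differently under implication.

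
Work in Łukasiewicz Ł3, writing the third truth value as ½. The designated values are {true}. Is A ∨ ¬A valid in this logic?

No

Countermodel: A=½ gives ½, which is not designated.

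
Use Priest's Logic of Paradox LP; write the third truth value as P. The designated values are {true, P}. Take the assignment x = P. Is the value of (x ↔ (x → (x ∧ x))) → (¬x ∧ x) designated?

Yes

x ∧ x = P ∧ P = P
x → (x ∧ x) = P → P = P  [¬P ∨ P]
x ↔ (x → (x ∧ x)) = P ↔ P = P
¬x = ¬P = P
¬x ∧ x = P ∧ P = P
(x ↔ (x → (x ∧ x))) → (¬x ∧ x) = P → P = P
P ∈ {true, P}.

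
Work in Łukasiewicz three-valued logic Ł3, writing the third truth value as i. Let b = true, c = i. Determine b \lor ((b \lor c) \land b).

b \lor c = true \lor i = true
(b \lor c) \land b = true \land true = true
b \lor ((b \lor c) \land b) = true \lor true = true

true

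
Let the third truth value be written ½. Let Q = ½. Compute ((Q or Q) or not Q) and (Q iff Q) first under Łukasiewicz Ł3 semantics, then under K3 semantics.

½; ½

In Łukasiewicz Ł3: Q or Q = ½ or ½ = ½
not Q = not ½ = ½
(Q or Q) or not Q = ½ or ½ = ½
Q iff Q = ½ iff ½ = 1  [1 − |½−½|]
((Q or Q) or not Q) and (Q iff Q) = ½ and 1 = ½
In K3: Q or Q = ½ or ½ = ½
not Q = not ½ = ½
(Q or Q) or not Q = ½ or ½ = ½
Q iff Q = ½ iff ½ = ½
((Q or Q) or not Q) and (Q iff Q) = ½ and ½ = ½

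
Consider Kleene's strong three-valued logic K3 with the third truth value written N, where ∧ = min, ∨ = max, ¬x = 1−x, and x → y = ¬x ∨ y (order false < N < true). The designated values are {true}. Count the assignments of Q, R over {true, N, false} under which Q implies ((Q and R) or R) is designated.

Of the 9 assignments, 5 give a value in {true}.

5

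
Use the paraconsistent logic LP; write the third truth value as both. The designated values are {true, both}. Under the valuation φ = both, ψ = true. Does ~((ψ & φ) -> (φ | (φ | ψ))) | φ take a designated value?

Yes

ψ & φ = true & both = both
φ | ψ = both | true = true
φ | (φ | ψ) = both | true = true
(ψ & φ) -> (φ | (φ | ψ)) = both -> true = true  [~both | true]
~((ψ & φ) -> (φ | (φ | ψ))) = ~true = false
~((ψ & φ) -> (φ | (φ | ψ))) | φ = false | both = both
both ∈ {true, both}.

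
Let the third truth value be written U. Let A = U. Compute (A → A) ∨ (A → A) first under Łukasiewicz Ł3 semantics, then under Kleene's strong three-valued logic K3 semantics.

true; U

In Łukasiewicz Ł3: A → A = U → U = true
A → A = U → U = true
(A → A) ∨ (A → A) = true ∨ true = true
In Kleene's strong three-valued logic K3: A → A = U → U = U  [¬U ∨ U]
A → A = U → U = U
(A → A) ∨ (A → A) = U ∨ U = U
They differ because Łukasiewicz Ł3 and Kleene's strong three-valued logic K3 treat U differently under implication.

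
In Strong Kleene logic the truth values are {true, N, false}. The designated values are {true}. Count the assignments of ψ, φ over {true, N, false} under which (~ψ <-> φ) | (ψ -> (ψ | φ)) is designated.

Of the 9 assignments, 7 give a value in {true}.

7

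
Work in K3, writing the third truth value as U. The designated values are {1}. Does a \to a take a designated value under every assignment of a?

No

Countermodel: a=U gives U, which is not designated.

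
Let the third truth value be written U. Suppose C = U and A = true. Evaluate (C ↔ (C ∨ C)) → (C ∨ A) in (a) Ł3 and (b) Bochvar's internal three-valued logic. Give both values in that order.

In Ł3: C ∨ C = U ∨ U = U
C ↔ (C ∨ C) = U ↔ U = true  [1 − |½−½|]
C ∨ A = U ∨ true = true
(C ↔ (C ∨ C)) → (C ∨ A) = true → true = true
In Bochvar's internal three-valued logic: C ∨ C = U ∨ U = U
C ↔ (C ∨ C) = U ↔ U = U
C ∨ A = U ∨ true = U
(C ↔ (C ∨ C)) → (C ∨ A) = U → U = U
They differ because Ł3 and Bochvar's internal three-valued logic treat U differently under the binary connectives.

true; U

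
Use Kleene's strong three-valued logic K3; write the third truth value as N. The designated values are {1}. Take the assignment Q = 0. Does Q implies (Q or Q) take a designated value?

Q or Q = 0 or 0 = 0
Q implies (Q or Q) = 0 implies 0 = 1
1 ∈ {1}.

Yes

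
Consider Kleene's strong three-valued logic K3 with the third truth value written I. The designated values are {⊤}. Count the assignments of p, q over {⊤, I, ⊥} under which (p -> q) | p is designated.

Of the 9 assignments, 7 give a value in {⊤}.

7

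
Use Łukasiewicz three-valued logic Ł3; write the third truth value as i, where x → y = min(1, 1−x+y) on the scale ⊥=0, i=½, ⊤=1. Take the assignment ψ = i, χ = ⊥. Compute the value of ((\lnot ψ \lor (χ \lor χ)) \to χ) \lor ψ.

i

\lnot ψ = \lnot i = i
χ \lor χ = ⊥ \lor ⊥ = ⊥
\lnot ψ \lor (χ \lor χ) = i \lor ⊥ = i
(\lnot ψ \lor (χ \lor χ)) \to χ = i \to ⊥ = i
((\lnot ψ \lor (χ \lor χ)) \to χ) \lor ψ = i \lor i = i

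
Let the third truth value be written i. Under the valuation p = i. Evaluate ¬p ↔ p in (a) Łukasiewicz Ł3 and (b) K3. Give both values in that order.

true; i

In Łukasiewicz Ł3: ¬p = ¬i = i
¬p ↔ p = i ↔ i = true
In K3: ¬p = ¬i = i
¬p ↔ p = i ↔ i = i
They differ because Łukasiewicz Ł3 and K3 treat i differently under implication.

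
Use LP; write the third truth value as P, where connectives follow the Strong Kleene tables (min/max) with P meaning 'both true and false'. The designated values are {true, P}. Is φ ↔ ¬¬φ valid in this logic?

Every assignment of φ over {true, P, false} gives a value in {true, P}.
In particular, with φ=P: φ ↔ ¬¬φ = P.

Yes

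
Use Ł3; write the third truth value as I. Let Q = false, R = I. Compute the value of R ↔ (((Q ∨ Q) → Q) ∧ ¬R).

Q ∨ Q = false ∨ false = false
(Q ∨ Q) → Q = false → false = true
¬R = ¬I = I
((Q ∨ Q) → Q) ∧ ¬R = true ∧ I = I
R ↔ (((Q ∨ Q) → Q) ∧ ¬R) = I ↔ I = true

true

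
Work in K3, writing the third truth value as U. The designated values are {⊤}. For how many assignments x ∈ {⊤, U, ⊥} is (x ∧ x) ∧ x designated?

1

x=⊤: ⊤ ✓
x=U: U ·
x=⊥: ⊥ ·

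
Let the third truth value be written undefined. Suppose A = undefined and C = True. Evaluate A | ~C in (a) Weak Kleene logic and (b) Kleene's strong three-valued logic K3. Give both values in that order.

undefined; undefined

In Weak Kleene logic: ~C = ~True = False
A | ~C = undefined | False = undefined
In Kleene's strong three-valued logic K3: ~C = ~True = False
A | ~C = undefined | False = undefined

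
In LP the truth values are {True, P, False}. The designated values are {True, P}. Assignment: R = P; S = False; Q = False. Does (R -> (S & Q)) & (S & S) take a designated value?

No

S & Q = False & False = False
R -> (S & Q) = P -> False = P  [~P | False]
S & S = False & False = False
(R -> (S & Q)) & (S & S) = P & False = False
False ∉ {True, P}.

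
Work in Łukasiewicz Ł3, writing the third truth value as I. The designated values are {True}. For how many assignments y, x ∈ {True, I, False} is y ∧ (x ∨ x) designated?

1

Designated under: (y=True, x=True).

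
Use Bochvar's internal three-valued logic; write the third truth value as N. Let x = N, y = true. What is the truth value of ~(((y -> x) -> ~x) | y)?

N

y -> x = true -> N = N  [any arg is the third value ⇒ result is the third value]
~x = ~N = N
(y -> x) -> ~x = N -> N = N
((y -> x) -> ~x) | y = N | true = N
~(((y -> x) -> ~x) | y) = ~N = N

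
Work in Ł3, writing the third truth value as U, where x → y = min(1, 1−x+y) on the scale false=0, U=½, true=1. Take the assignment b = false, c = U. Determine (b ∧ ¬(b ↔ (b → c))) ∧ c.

b → c = false → U = true  [min(1, 1−0+½)]
b ↔ (b → c) = false ↔ true = false
¬(b ↔ (b → c)) = ¬false = true
b ∧ ¬(b ↔ (b → c)) = false ∧ true = false
(b ∧ ¬(b ↔ (b → c))) ∧ c = false ∧ U = false

false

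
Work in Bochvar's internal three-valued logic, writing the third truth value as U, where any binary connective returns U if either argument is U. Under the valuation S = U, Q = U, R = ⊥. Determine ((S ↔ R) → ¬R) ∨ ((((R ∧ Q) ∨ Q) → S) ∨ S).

U

S ↔ R = U ↔ ⊥ = U
¬R = ¬⊥ = ⊤
(S ↔ R) → ¬R = U → ⊤ = U  [any arg is the third value ⇒ result is the third value]
R ∧ Q = ⊥ ∧ U = U
(R ∧ Q) ∨ Q = U ∨ U = U
((R ∧ Q) ∨ Q) → S = U → U = U
(((R ∧ Q) ∨ Q) → S) ∨ S = U ∨ U = U
((S ↔ R) → ¬R) ∨ ((((R ∧ Q) ∨ Q) → S) ∨ S) = U ∨ U = U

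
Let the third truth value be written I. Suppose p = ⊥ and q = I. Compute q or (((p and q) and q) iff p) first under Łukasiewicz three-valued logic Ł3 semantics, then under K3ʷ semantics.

In Łukasiewicz three-valued logic Ł3: p and q = ⊥ and I = ⊥
(p and q) and q = ⊥ and I = ⊥
((p and q) and q) iff p = ⊥ iff ⊥ = ⊤
q or (((p and q) and q) iff p) = I or ⊤ = ⊤
In K3ʷ: p and q = ⊥ and I = I
(p and q) and q = I and I = I
((p and q) and q) iff p = I iff ⊥ = I
q or (((p and q) and q) iff p) = I or I = I
They differ because Łukasiewicz three-valued logic Ł3 and K3ʷ treat I differently under the binary connectives.

⊤; I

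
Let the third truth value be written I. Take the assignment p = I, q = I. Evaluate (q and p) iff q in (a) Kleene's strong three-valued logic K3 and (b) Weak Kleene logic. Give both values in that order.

In Kleene's strong three-valued logic K3: q and p = I and I = I
(q and p) iff q = I iff I = I
In Weak Kleene logic: q and p = I and I = I
(q and p) iff q = I iff I = I

I; I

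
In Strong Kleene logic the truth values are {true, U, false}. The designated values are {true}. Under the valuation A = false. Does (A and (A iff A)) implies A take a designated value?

Yes

A iff A = false iff false = true
A and (A iff A) = false and true = false
(A and (A iff A)) implies A = false implies false = true
true ∈ {true}.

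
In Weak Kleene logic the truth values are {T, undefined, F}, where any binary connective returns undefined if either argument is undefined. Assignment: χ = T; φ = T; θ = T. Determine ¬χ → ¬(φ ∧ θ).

¬χ = ¬T = F
φ ∧ θ = T ∧ T = T
¬(φ ∧ θ) = ¬T = F
¬χ → ¬(φ ∧ θ) = F → F = T

T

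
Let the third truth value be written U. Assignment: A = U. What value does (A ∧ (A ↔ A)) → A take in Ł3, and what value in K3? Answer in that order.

In Ł3: A ↔ A = U ↔ U = True  [1 − |½−½|]
A ∧ (A ↔ A) = U ∧ True = U
(A ∧ (A ↔ A)) → A = U → U = True
In K3: A ↔ A = U ↔ U = U
A ∧ (A ↔ A) = U ∧ U = U
(A ∧ (A ↔ A)) → A = U → U = U  [¬U ∨ U]
They differ because Ł3 and K3 treat U differently under implication.

True; U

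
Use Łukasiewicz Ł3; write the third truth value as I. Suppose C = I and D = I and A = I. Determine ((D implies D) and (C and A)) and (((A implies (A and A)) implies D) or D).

I

D implies D = I implies I = T  [min(1, 1−½+½)]
C and A = I and I = I
(D implies D) and (C and A) = T and I = I
A and A = I and I = I
A implies (A and A) = I implies I = T
(A implies (A and A)) implies D = T implies I = I
((A implies (A and A)) implies D) or D = I or I = I
((D implies D) and (C and A)) and (((A implies (A and A)) implies D) or D) = I and I = I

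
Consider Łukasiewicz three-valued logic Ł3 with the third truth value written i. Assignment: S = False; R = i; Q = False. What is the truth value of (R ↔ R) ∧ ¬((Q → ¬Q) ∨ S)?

R ↔ R = i ↔ i = True  [1 − |½−½|]
¬Q = ¬False = True
Q → ¬Q = False → True = True
(Q → ¬Q) ∨ S = True ∨ False = True
¬((Q → ¬Q) ∨ S) = ¬True = False
(R ↔ R) ∧ ¬((Q → ¬Q) ∨ S) = True ∧ False = False

False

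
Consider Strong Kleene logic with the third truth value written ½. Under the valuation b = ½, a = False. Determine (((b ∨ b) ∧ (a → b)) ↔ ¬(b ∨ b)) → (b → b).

b ∨ b = ½ ∨ ½ = ½
a → b = False → ½ = True  [¬False ∨ ½]
(b ∨ b) ∧ (a → b) = ½ ∧ True = ½
b ∨ b = ½ ∨ ½ = ½
¬(b ∨ b) = ¬½ = ½
((b ∨ b) ∧ (a → b)) ↔ ¬(b ∨ b) = ½ ↔ ½ = ½
b → b = ½ → ½ = ½
(((b ∨ b) ∧ (a → b)) ↔ ¬(b ∨ b)) → (b → b) = ½ → ½ = ½

½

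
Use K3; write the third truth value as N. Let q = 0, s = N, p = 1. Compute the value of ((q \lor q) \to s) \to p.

1

q \lor q = 0 \lor 0 = 0
(q \lor q) \to s = 0 \to N = 1  [\lnot 0 \lor N]
((q \lor q) \to s) \to p = 1 \to 1 = 1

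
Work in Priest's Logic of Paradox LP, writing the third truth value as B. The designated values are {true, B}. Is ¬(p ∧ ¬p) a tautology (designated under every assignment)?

Yes

Every assignment of p over {true, B, false} gives a value in {true, B}.
In particular, with p=B: ¬(p ∧ ¬p) = B.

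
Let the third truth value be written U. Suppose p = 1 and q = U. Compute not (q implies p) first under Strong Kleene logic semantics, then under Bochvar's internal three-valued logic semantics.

In Strong Kleene logic: q implies p = U implies 1 = 1  [not U or 1]
not (q implies p) = not 1 = 0
In Bochvar's internal three-valued logic: q implies p = U implies 1 = U  [any arg is the third value ⇒ result is the third value]
not (q implies p) = not U = U
They differ because Strong Kleene logic and Bochvar's internal three-valued logic treat U differently under the binary connectives.

0; U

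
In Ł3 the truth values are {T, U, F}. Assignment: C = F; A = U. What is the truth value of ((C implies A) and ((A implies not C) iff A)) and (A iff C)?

U

C implies A = F implies U = T
not C = not F = T
A implies not C = U implies T = T
(A implies not C) iff A = T iff U = U
(C implies A) and ((A implies not C) iff A) = T and U = U
A iff C = U iff F = U
((C implies A) and ((A implies not C) iff A)) and (A iff C) = U and U = U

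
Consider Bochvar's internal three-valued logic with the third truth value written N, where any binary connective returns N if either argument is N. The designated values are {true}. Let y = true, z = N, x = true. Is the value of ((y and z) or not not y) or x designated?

No

y and z = true and N = N
not y = not true = false
not not y = not false = true
(y and z) or not not y = N or true = N
((y and z) or not not y) or x = N or true = N
N ∉ {true}.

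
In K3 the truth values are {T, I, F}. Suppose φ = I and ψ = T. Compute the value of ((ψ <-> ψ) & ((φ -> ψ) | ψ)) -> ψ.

ψ <-> ψ = T <-> T = T
φ -> ψ = I -> T = T  [~I | T]
(φ -> ψ) | ψ = T | T = T
(ψ <-> ψ) & ((φ -> ψ) | ψ) = T & T = T
((ψ <-> ψ) & ((φ -> ψ) | ψ)) -> ψ = T -> T = T

T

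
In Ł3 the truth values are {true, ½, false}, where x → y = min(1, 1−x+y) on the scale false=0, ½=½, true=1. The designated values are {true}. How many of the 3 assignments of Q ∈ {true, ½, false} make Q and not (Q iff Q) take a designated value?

Q=true: false ·
Q=½: false ·
Q=false: false ·

0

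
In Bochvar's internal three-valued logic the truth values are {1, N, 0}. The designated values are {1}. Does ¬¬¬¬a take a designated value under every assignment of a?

Countermodel: a=N gives N, which is not designated.

No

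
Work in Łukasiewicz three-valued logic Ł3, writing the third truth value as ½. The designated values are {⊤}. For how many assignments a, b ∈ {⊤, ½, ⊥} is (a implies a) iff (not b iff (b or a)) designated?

3

Designated under: (a=⊤, b=⊥); (a=½, b=½); (a=⊥, b=½).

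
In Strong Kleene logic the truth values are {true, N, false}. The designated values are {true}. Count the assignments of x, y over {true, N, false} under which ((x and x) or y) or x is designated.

5

Of the 9 assignments, 5 give a value in {true}.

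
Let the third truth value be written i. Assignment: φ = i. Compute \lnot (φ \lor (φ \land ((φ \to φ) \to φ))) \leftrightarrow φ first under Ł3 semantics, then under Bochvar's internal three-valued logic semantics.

In Ł3: φ \to φ = i \to i = true
(φ \to φ) \to φ = true \to i = i
φ \land ((φ \to φ) \to φ) = i \land i = i
φ \lor (φ \land ((φ \to φ) \to φ)) = i \lor i = i
\lnot (φ \lor (φ \land ((φ \to φ) \to φ))) = \lnot i = i
\lnot (φ \lor (φ \land ((φ \to φ) \to φ))) \leftrightarrow φ = i \leftrightarrow i = true
In Bochvar's internal three-valued logic: φ \to φ = i \to i = i  [any arg is the third value ⇒ result is the third value]
(φ \to φ) \to φ = i \to i = i
φ \land ((φ \to φ) \to φ) = i \land i = i
φ \lor (φ \land ((φ \to φ) \to φ)) = i \lor i = i
\lnot (φ \lor (φ \land ((φ \to φ) \to φ))) = \lnot i = i
\lnot (φ \lor (φ \land ((φ \to φ) \to φ))) \leftrightarrow φ = i \leftrightarrow i = i
They differ because Ł3 and Bochvar's internal three-valued logic treat i differently under the binary connectives.

true; i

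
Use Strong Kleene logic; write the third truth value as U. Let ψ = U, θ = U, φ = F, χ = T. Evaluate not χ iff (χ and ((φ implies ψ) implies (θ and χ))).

U

not χ = not T = F
φ implies ψ = F implies U = T  [not F or U]
θ and χ = U and T = U
(φ implies ψ) implies (θ and χ) = T implies U = U
χ and ((φ implies ψ) implies (θ and χ)) = T and U = U
not χ iff (χ and ((φ implies ψ) implies (θ and χ))) = F iff U = U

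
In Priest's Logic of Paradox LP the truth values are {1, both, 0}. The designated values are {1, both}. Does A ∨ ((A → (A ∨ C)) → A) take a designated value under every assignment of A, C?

No

Countermodel: A=0, C=1 gives 0, which is not designated.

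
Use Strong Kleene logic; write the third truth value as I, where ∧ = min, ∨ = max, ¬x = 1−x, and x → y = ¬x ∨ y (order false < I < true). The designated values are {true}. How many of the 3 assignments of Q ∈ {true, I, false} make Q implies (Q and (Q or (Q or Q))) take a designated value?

2

Q=true: true ✓
Q=I: I ·
Q=false: true ✓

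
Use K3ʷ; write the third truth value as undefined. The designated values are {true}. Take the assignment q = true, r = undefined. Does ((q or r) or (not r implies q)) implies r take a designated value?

q or r = true or undefined = undefined
not r = not undefined = undefined
not r implies q = undefined implies true = undefined  [any arg is the third value ⇒ result is the third value]
(q or r) or (not r implies q) = undefined or undefined = undefined
((q or r) or (not r implies q)) implies r = undefined implies undefined = undefined
undefined ∉ {true}.

No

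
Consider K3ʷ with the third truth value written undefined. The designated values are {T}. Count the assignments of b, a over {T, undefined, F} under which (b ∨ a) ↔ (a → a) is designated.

Designated under: (b=T, a=T); (b=T, a=F); (b=F, a=T).

3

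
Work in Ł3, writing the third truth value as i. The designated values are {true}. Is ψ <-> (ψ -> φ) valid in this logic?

Countermodel: ψ=true, φ=i gives i, which is not designated.

No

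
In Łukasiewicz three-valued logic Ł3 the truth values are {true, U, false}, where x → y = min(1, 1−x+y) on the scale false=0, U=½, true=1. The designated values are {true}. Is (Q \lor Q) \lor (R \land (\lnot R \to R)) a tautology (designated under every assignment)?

Countermodel: Q=U, R=U gives U, which is not designated.

No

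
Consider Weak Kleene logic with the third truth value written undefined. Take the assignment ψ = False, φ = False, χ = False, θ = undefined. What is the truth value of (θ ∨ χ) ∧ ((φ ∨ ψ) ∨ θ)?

θ ∨ χ = undefined ∨ False = undefined
φ ∨ ψ = False ∨ False = False
(φ ∨ ψ) ∨ θ = False ∨ undefined = undefined
(θ ∨ χ) ∧ ((φ ∨ ψ) ∨ θ) = undefined ∧ undefined = undefined

undefined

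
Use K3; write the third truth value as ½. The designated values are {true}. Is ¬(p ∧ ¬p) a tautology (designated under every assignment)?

No

Countermodel: p=½ gives ½, which is not designated.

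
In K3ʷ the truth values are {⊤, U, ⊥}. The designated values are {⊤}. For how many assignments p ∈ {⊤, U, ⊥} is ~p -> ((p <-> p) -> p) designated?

1

p=⊤: ⊤ ✓
p=U: U ·
p=⊥: ⊥ ·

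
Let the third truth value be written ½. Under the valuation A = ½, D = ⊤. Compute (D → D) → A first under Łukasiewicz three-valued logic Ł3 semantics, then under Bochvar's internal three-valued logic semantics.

½; ½

In Łukasiewicz three-valued logic Ł3: D → D = ⊤ → ⊤ = ⊤
(D → D) → A = ⊤ → ½ = ½  [min(1, 1−1+½)]
In Bochvar's internal three-valued logic: D → D = ⊤ → ⊤ = ⊤
(D → D) → A = ⊤ → ½ = ½  [any arg is the third value ⇒ result is the third value]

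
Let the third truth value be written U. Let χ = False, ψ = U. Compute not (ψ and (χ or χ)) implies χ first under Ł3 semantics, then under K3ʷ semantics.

False; U

In Ł3: χ or χ = False or False = False
ψ and (χ or χ) = U and False = False
not (ψ and (χ or χ)) = not False = True
not (ψ and (χ or χ)) implies χ = True implies False = False
In K3ʷ: χ or χ = False or False = False
ψ and (χ or χ) = U and False = U
not (ψ and (χ or χ)) = not U = U
not (ψ and (χ or χ)) implies χ = U implies False = U  [any arg is the third value ⇒ result is the third value]
They differ because Ł3 and K3ʷ treat U differently under the binary connectives.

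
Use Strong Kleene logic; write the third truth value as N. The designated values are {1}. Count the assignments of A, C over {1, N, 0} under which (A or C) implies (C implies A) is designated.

5

Of the 9 assignments, 5 give a value in {1}.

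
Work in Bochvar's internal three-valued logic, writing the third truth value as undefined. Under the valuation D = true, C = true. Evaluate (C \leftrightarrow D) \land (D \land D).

C \leftrightarrow D = true \leftrightarrow true = true
D \land D = true \land true = true
(C \leftrightarrow D) \land (D \land D) = true \land true = true

true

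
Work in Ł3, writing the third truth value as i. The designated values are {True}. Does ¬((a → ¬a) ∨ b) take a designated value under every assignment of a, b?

Countermodel: a=True, b=True gives False, which is not designated.

No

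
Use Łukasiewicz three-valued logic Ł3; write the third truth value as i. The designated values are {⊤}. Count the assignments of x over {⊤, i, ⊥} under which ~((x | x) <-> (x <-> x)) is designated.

x=⊤: ⊥ ·
x=i: i ·
x=⊥: ⊤ ✓

1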